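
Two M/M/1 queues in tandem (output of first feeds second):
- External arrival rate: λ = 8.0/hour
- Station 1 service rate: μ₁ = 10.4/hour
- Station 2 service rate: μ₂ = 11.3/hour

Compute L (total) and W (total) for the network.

By Jackson's theorem, each station behaves as independent M/M/1.
Station 1: ρ₁ = 8.0/10.4 = 0.7692, L₁ = ρ₁/(1-ρ₁) = λ/(μ₁-λ) = 8.0/2.40 = 3.33333
Station 2: ρ₂ = 8.0/11.3 = 0.7080, L₂ = ρ₂/(1-ρ₂) = λ/(μ₂-λ) = 8.0/3.30 = 2.42424
Total: L = L₁ + L₂ = 3.33333 + 2.42424 = 5.7576
W = L/λ = 5.7576/8.0 = 0.7197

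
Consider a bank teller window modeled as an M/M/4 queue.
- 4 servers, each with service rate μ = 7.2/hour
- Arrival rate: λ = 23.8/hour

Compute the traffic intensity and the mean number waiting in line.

Traffic intensity: ρ = λ/(cμ) = 23.8/(4×7.2) = 0.8264
Since ρ = 0.8264 < 1, system is stable.
Offered load a = λ/μ = cρ = 23.8/7.2 = 3.3056
P₀ = [ Σₙ₌₀^3 aⁿ/n! + a^4/(4!(1-ρ)) ]⁻¹
Σ = a^0/0! + a^1/1! + a^2/2! + a^3/3! = 1.0000 + 3.3056 + 5.4633 + 6.0198 = 15.7887
a^4/(4!(1-ρ)) = 119.3927/(24 × 0.173611) = 28.6543
P₀ = 1/(15.7887 + 28.6543) = 0.02250
Lq = P₀·a^4·ρ / (4!(1-ρ)²) = 0.02250 × 119.3927 × 0.8264 / (24 × 0.03014) = 3.0690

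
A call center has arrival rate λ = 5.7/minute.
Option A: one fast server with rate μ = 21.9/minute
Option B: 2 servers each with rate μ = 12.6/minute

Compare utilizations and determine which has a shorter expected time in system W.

Option A: single server μ = 21.9 (M/M/1)
  ρ_A = 5.7/21.9 = 0.2603
  W_A = 1/(μ-λ) = 1/(21.9-5.7) = 1/16.20 = 0.06173

Option B: 2 servers μ = 12.6 (M/M/2)
  ρ_B = λ/(cμ) = 5.7/(2×12.6) = 0.2262
  Offered load a = λ/μ = cρ = 5.7/12.6 = 0.4524
  P₀ = [ Σₙ₌₀^1 aⁿ/n! + a^2/(2!(1-ρ)) ]⁻¹
  Σ = a^0/0! + a^1/1! = 1.0000 + 0.4524 = 1.4524
  a^2/(2!(1-ρ)) = 0.2046/(2 × 0.7738) = 0.1322
  P₀ = 1/(1.4524 + 0.1322) = 0.6311
  Lq = P₀·a^2·ρ / (2!(1-ρ)²) = 0.6311 × 0.2046 × 0.2262 / (2 × 0.5988) = 0.02439
  Wq_B = Lq/λ = 0.0243928/5.7 = 0.0042794
  W_B = Wq_B + 1/μ = 0.0042794 + 0.079365 = 0.08364

Since W_A = 0.06173 < W_B = 0.08364, Option A (single fast server) has the shorter time in system.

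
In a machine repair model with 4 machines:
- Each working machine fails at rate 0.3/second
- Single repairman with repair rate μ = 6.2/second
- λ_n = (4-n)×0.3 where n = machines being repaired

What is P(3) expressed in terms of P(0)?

P(3)/P(0) = ∏_{i=0}^{3-1} λ_i/μ_{i+1}
= (4-0)×0.3/6.2 × (4-1)×0.3/6.2 × (4-2)×0.3/6.2
= 0.002719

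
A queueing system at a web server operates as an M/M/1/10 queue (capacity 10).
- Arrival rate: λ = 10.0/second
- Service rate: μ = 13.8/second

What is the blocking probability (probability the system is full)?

ρ = λ/μ = 10.0/13.8 = 0.72464
P₀ = (1-ρ)/(1-ρ^(K+1)) = (1-0.72464)/(1-0.72464^11) = 0.2754/0.9711 = 0.2836
P_K = P₀×ρ^K = 0.2836 × 0.72464^10 = 0.2836 × 0.03992 = 0.01132
Blocking probability = 1.13%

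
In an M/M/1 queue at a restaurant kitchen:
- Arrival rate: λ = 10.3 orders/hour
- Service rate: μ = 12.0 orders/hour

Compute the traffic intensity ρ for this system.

Server utilization: ρ = λ/μ
ρ = 10.3/12.0 = 0.8583
The server is busy 85.83% of the time.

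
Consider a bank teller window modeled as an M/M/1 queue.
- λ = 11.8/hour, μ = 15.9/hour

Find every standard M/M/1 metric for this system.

Step 1: ρ = λ/μ = 11.8/15.9 = 0.7421
Step 2: L = λ/(μ-λ) = 11.8/4.10 = 2.8780
Step 3: Lq = λ²/(μ(μ-λ)) = 139.24/(15.9×4.10) = 2.1359
Step 4: W = 1/(μ-λ) = 1/4.10 = 0.2439
Step 5: Wq = λ/(μ(μ-λ)) = 11.8/(15.9×4.10) = 0.1810
Step 6: P(0) = 1-ρ = 0.2579
Verify: L = λW = 11.8×0.2439 = 2.8780 ✔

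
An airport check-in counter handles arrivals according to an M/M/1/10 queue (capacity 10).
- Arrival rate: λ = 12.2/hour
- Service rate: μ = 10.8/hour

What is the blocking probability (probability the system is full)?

ρ = λ/μ = 12.2/10.8 = 1.12963
P₀ = (1-ρ)/(1-ρ^(K+1)) = (1-1.12963)/(1-1.12963^11) = -0.12963/-2.8221 = 0.04593
P_K = P₀×ρ^K = 0.04593 × 1.12963^10 = 0.04593 × 3.3835 = 0.1554
Blocking probability = 15.54%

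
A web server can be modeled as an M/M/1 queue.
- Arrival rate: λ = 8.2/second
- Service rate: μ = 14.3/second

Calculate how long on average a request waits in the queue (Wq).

First, compute utilization: ρ = λ/μ = 8.2/14.3 = 0.5734
For M/M/1: Wq = λ/(μ(μ-λ))
Wq = 8.2/(14.3 × (14.3-8.2))
Wq = 8.2/(14.3 × 6.10)
Wq = 0.09400 seconds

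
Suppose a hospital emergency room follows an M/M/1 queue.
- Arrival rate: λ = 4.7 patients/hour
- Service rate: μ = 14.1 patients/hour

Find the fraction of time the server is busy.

Server utilization: ρ = λ/μ
ρ = 4.7/14.1 = 0.3333
The server is busy 33.33% of the time.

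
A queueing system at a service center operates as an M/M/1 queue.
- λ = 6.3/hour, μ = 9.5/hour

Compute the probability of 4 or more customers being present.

ρ = λ/μ = 6.3/9.5 = 0.66316
P(N ≥ n) = ρⁿ
P(N ≥ 4) = 0.66316^4
P(N ≥ 4) = 0.1934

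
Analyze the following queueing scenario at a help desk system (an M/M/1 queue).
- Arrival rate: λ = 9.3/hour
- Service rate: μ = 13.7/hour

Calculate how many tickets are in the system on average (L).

ρ = λ/μ = 9.3/13.7 = 0.6788
For M/M/1: L = λ/(μ-λ)
L = 9.3/(13.7-9.3) = 9.3/4.40
L = 2.1136 tickets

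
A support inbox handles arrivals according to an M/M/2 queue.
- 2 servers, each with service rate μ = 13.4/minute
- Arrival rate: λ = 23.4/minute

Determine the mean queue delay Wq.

Traffic intensity: ρ = λ/(cμ) = 23.4/(2×13.4) = 0.8731
Since ρ = 0.8731 < 1, system is stable.
Offered load a = λ/μ = cρ = 23.4/13.4 = 1.7463
P₀ = [ Σₙ₌₀^1 aⁿ/n! + a^2/(2!(1-ρ)) ]⁻¹
Σ = a^0/0! + a^1/1! = 1.0000 + 1.7463 = 2.7463
a^2/(2!(1-ρ)) = 3.04945/(2 × 0.126866) = 12.0184
P₀ = 1/(2.7463 + 12.0184) = 0.06773
Lq = P₀·a^2·ρ / (2!(1-ρ)²) = 0.067729 × 3.0495 × 0.87313 / (2 × 0.016095) = 5.6022
Wq = Lq/λ = 5.6022/23.4 = 0.2394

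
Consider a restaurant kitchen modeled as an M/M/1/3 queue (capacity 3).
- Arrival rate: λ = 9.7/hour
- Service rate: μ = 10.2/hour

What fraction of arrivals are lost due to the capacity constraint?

ρ = λ/μ = 9.7/10.2 = 0.95098
P₀ = (1-ρ)/(1-ρ^(K+1)) = (1-0.95098)/(1-0.95098^4) = 0.04902/0.1821 = 0.2692
P_K = P₀×ρ^K = 0.2692 × 0.95098^3 = 0.2692 × 0.8600 = 0.2315
Blocking probability = 23.15%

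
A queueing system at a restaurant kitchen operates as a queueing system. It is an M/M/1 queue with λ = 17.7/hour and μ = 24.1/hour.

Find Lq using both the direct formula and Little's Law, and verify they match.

Method 1 (direct): Lq = λ²/(μ(μ-λ)) = 313.29/(24.1 × 6.40) = 2.0312

Method 2 (Little's Law):
W = 1/(μ-λ) = 1/6.40 = 0.15625
Wq = W - 1/μ = 0.15625 - 0.041494 = 0.114756
Lq = λWq = 17.7 × 0.114756 = 2.0312 ✔ (matches Method 1)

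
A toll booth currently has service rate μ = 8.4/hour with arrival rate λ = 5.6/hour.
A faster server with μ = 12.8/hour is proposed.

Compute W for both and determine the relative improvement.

System 1: ρ₁ = 5.6/8.4 = 0.6667, W₁ = 1/(8.4-5.6) = 0.35714
System 2: ρ₂ = 5.6/12.8 = 0.4375, W₂ = 1/(12.8-5.6) = 0.13889
Improvement: (W₁-W₂)/W₁ = (0.35714-0.13889)/0.35714 = 61.11%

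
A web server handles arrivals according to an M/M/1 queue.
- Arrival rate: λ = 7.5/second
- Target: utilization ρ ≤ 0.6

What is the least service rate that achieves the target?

ρ = λ/μ, so μ = λ/ρ
μ ≥ 7.5/0.6 = 12.5000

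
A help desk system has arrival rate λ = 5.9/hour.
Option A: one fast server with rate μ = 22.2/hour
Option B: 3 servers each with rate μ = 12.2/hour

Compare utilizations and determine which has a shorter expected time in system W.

Option A: single server μ = 22.2 (M/M/1)
  ρ_A = 5.9/22.2 = 0.2658
  W_A = 1/(μ-λ) = 1/(22.2-5.9) = 1/16.30 = 0.06135

Option B: 3 servers μ = 12.2 (M/M/3)
  ρ_B = λ/(cμ) = 5.9/(3×12.2) = 0.1612
  Offered load a = λ/μ = cρ = 5.9/12.2 = 0.4836
  P₀ = [ Σₙ₌₀^2 aⁿ/n! + a^3/(3!(1-ρ)) ]⁻¹
  Σ = a^0/0! + a^1/1! + a^2/2! = 1.0000 + 0.4836 + 0.1169 = 1.6005
  a^3/(3!(1-ρ)) = 0.1131/(6 × 0.8388) = 0.02247
  P₀ = 1/(1.60054 + 0.0224734) = 0.6161
  Lq = P₀·a^3·ρ / (3!(1-ρ)²) = 0.6161 × 0.1131 × 0.1612 / (6 × 0.7036) = 0.002661
  Wq_B = Lq/λ = 0.002661/5.9 = 0.0004510
  W_B = Wq_B + 1/μ = 0.0004510 + 0.08197 = 0.08242

Since W_A = 0.06135 < W_B = 0.08242, Option A (single fast server) has the shorter time in system.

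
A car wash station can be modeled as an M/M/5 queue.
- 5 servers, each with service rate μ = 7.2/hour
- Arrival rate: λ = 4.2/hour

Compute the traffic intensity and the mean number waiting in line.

Traffic intensity: ρ = λ/(cμ) = 4.2/(5×7.2) = 0.1167
Since ρ = 0.1167 < 1, system is stable.
Offered load a = λ/μ = cρ = 4.2/7.2 = 0.5833
P₀ = [ Σₙ₌₀^4 aⁿ/n! + a^5/(5!(1-ρ)) ]⁻¹
Σ = a^0/0! + a^1/1! + a^2/2! + a^3/3! + a^4/4! = 1.0000 + 0.58333 + 0.17014 + 0.033083 + 0.0048245 = 1.7914
a^5/(5!(1-ρ)) = 0.06754/(120 × 0.8833) = 0.0006372
P₀ = 1/(1.7914 + 0.0006372) = 0.5580
Lq = P₀·a^5·ρ / (5!(1-ρ)²) = 0.55803 × 0.067544 × 0.11667 / (120 × 0.78028) = 0.00004696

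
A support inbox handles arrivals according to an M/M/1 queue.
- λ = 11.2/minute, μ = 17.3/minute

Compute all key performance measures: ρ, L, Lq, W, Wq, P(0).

Step 1: ρ = λ/μ = 11.2/17.3 = 0.6474
Step 2: L = λ/(μ-λ) = 11.2/6.10 = 1.8361
Step 3: Lq = λ²/(μ(μ-λ)) = 125.44/(17.3×6.10) = 1.1887
Step 4: W = 1/(μ-λ) = 1/6.10 = 0.163934
Step 5: Wq = λ/(μ(μ-λ)) = 11.2/(17.3×6.10) = 0.1061
Step 6: P(0) = 1-ρ = 0.3526
Verify: L = λW = 11.2×0.163934 = 1.8361 ✔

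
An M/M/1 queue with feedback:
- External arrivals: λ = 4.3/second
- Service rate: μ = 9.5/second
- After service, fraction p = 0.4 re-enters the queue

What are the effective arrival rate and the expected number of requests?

Effective arrival rate: λ_eff = λ/(1-p) = 4.3/(1-0.4) = 4.3/0.60 = 7.16667
ρ = λ_eff/μ = 7.16667/9.5 = 0.754386
L = ρ/(1-ρ) = 0.754386/(1-0.754386) = 3.0714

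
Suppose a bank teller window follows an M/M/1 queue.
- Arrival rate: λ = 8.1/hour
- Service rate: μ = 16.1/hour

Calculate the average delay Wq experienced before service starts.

First, compute utilization: ρ = λ/μ = 8.1/16.1 = 0.5031
For M/M/1: Wq = λ/(μ(μ-λ))
Wq = 8.1/(16.1 × (16.1-8.1))
Wq = 8.1/(16.1 × 8.00)
Wq = 0.06289 hours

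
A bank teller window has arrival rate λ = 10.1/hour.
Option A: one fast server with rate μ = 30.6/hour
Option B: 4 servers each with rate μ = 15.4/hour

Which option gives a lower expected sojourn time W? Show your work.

Option A: single server μ = 30.6 (M/M/1)
  ρ_A = 10.1/30.6 = 0.3301
  W_A = 1/(μ-λ) = 1/(30.6-10.1) = 1/20.50 = 0.04878

Option B: 4 servers μ = 15.4 (M/M/4)
  ρ_B = λ/(cμ) = 10.1/(4×15.4) = 0.1640
  Offered load a = λ/μ = cρ = 10.1/15.4 = 0.6558
  P₀ = [ Σₙ₌₀^3 aⁿ/n! + a^4/(4!(1-ρ)) ]⁻¹
  Σ = a^0/0! + a^1/1! + a^2/2! + a^3/3! = 1.0000 + 0.6558 + 0.2151 + 0.04702 = 1.9179
  a^4/(4!(1-ρ)) = 0.18501/(24 × 0.83604) = 0.009221
  P₀ = 1/(1.9179 + 0.009221) = 0.5189
  Lq = P₀·a^4·ρ / (4!(1-ρ)²) = 0.51890 × 0.18501 × 0.16396 / (24 × 0.69896) = 0.0009383
  Wq_B = Lq/λ = 0.00093835/10.1 = 0.00009291
  W_B = Wq_B + 1/μ = 0.00009291 + 0.06494 = 0.06503

Since W_A = 0.04878 < W_B = 0.06503, Option A (single fast server) has the shorter time in system.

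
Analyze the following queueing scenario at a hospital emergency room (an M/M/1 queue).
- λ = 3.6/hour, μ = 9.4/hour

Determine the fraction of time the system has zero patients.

ρ = λ/μ = 3.6/9.4 = 0.3830
P(0) = 1 - ρ = 1 - 0.3830 = 0.6170
The server is idle 61.70% of the time.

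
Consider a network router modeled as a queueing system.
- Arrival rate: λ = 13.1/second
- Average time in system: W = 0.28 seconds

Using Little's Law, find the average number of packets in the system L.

Little's Law: L = λW
L = 13.1 × 0.28 = 3.6680 packets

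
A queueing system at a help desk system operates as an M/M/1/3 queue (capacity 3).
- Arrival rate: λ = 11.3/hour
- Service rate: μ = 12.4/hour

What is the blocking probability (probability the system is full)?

ρ = λ/μ = 11.3/12.4 = 0.9113
P₀ = (1-ρ)/(1-ρ^(K+1)) = (1-0.9113)/(1-0.9113^4) = 0.088700/0.31032 = 0.2858
P_K = P₀×ρ^K = 0.2858 × 0.9113^3 = 0.2858 × 0.7568 = 0.2163
Blocking probability = 21.63%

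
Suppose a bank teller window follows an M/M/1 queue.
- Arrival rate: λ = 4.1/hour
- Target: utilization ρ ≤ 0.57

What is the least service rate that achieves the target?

ρ = λ/μ, so μ = λ/ρ
μ ≥ 4.1/0.57 = 7.1930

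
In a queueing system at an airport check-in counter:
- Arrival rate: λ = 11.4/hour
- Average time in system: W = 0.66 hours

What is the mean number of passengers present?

Little's Law: L = λW
L = 11.4 × 0.66 = 7.5240 passengers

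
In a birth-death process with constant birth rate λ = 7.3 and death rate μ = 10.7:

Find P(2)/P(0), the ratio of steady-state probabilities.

For constant rates: P(n)/P(0) = (λ/μ)^n
P(2)/P(0) = (7.3/10.7)^2 = 0.68224^2 = 0.4655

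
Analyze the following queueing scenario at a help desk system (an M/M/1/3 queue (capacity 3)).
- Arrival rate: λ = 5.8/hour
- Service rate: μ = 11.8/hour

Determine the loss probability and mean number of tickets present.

ρ = λ/μ = 5.8/11.8 = 0.4915
P₀ = (1-ρ)/(1-ρ^(K+1)) = (1-0.4915)/(1-0.4915^4) = 0.5085/0.9416 = 0.5400
P_K = P₀×ρ^K = 0.54001 × 0.4915^3 = 0.54001 × 0.11873 = 0.06412
Blocking probability P_3 = 0.06412 (6.41%)
L = ρ[1 - (K+1)ρ^K + Kρ^(K+1)] / [(1-ρ)(1-ρ^(K+1))]
L = 0.4915 × (1 - 4×0.11873 + 3×0.058357) / ((1 - 0.4915) × (1 - 0.058357)) = 0.7187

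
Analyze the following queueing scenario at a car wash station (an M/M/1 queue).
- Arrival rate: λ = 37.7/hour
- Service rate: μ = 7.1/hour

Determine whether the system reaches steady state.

Stability requires ρ = λ/(cμ) < 1
ρ = 37.7/(1 × 7.1) = 37.7/7.10 = 5.3099
Since 5.3099 ≥ 1, the system is UNSTABLE.
Queue grows without bound. Need μ > λ = 37.7.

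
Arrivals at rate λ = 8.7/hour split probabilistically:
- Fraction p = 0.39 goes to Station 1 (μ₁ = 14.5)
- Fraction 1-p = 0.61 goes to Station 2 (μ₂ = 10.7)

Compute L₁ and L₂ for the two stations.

Effective rates: λ₁ = 8.7×0.39 = 3.393, λ₂ = 8.7×0.61 = 5.307
Station 1: ρ₁ = 3.393/14.5 = 0.2340, L₁ = ρ₁/(1-ρ₁) = 0.2340/(1-0.2340) = 0.3055
Station 2: ρ₂ = 5.307/10.7 = 0.4960, L₂ = ρ₂/(1-ρ₂) = 0.4960/(1-0.4960) = 0.9841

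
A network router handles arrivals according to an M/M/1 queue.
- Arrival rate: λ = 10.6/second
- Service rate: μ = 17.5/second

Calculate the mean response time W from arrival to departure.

First, compute utilization: ρ = λ/μ = 10.6/17.5 = 0.6057
For M/M/1: W = 1/(μ-λ)
W = 1/(17.5-10.6) = 1/6.90
W = 0.1449 seconds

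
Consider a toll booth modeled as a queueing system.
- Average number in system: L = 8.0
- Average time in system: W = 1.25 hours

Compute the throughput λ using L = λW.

Little's Law: L = λW, so λ = L/W
λ = 8.0/1.25 = 6.4000 vehicles/hour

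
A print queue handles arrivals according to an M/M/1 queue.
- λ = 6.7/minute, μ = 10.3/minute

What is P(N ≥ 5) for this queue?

ρ = λ/μ = 6.7/10.3 = 0.6505
P(N ≥ n) = ρⁿ
P(N ≥ 5) = 0.6505^5
P(N ≥ 5) = 0.1165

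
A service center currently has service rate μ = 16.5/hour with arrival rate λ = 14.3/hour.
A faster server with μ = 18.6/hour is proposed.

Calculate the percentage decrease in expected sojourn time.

System 1: ρ₁ = 14.3/16.5 = 0.8667, W₁ = 1/(16.5-14.3) = 0.45455
System 2: ρ₂ = 14.3/18.6 = 0.7688, W₂ = 1/(18.6-14.3) = 0.23256
Improvement: (W₁-W₂)/W₁ = (0.45455-0.23256)/0.45455 = 48.84%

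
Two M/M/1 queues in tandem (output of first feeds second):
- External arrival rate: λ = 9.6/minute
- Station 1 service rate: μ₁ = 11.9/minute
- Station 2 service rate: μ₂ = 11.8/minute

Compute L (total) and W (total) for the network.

By Jackson's theorem, each station behaves as independent M/M/1.
Station 1: ρ₁ = 9.6/11.9 = 0.8067, L₁ = ρ₁/(1-ρ₁) = λ/(μ₁-λ) = 9.6/2.30 = 4.1739
Station 2: ρ₂ = 9.6/11.8 = 0.8136, L₂ = ρ₂/(1-ρ₂) = λ/(μ₂-λ) = 9.6/2.20 = 4.3636
Total: L = L₁ + L₂ = 4.1739 + 4.3636 = 8.5375
W = L/λ = 8.5375/9.6 = 0.8893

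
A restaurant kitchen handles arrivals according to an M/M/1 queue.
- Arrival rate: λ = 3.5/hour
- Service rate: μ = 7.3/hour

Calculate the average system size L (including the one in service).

ρ = λ/μ = 3.5/7.3 = 0.4795
For M/M/1: L = λ/(μ-λ)
L = 3.5/(7.3-3.5) = 3.5/3.80
L = 0.9211 orders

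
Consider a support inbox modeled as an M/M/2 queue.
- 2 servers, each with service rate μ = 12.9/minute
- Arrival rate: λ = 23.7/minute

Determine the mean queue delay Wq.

Traffic intensity: ρ = λ/(cμ) = 23.7/(2×12.9) = 0.9186
Since ρ = 0.9186 < 1, system is stable.
Offered load a = λ/μ = cρ = 23.7/12.9 = 1.8372
P₀ = [ Σₙ₌₀^1 aⁿ/n! + a^2/(2!(1-ρ)) ]⁻¹
Σ = a^0/0! + a^1/1! = 1.0000 + 1.8372 = 2.8372
a^2/(2!(1-ρ)) = 3.37534/(2 × 0.0813953) = 20.7342
P₀ = 1/(2.8372 + 20.7342) = 0.04242
Lq = P₀·a^2·ρ / (2!(1-ρ)²) = 0.0424242 × 3.37534 × 0.918605 / (2 × 0.00662520) = 9.9273
Wq = Lq/λ = 9.9273/23.7 = 0.4189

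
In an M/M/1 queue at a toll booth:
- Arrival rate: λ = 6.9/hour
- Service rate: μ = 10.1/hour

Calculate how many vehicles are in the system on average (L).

ρ = λ/μ = 6.9/10.1 = 0.6832
For M/M/1: L = λ/(μ-λ)
L = 6.9/(10.1-6.9) = 6.9/3.20
L = 2.1563 vehicles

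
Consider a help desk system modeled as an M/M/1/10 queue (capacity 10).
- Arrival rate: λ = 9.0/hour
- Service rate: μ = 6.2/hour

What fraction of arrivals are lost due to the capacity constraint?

ρ = λ/μ = 9.0/6.2 = 1.45161
P₀ = (1-ρ)/(1-ρ^(K+1)) = (1-1.45161)/(1-1.45161^11) = -0.4516/-59.3045 = 0.007615
P_K = P₀×ρ^K = 0.007615 × 1.45161^10 = 0.007615 × 41.5432 = 0.3164
Blocking probability = 31.64%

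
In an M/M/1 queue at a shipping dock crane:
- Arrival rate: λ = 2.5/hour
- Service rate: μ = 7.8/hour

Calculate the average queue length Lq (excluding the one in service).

ρ = λ/μ = 2.5/7.8 = 0.3205
For M/M/1: Lq = λ²/(μ(μ-λ))
Lq = 6.25/(7.8 × 5.30)
Lq = 0.1512 containers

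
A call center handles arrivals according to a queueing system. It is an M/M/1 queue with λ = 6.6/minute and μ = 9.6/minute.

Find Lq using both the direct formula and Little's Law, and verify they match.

Method 1 (direct): Lq = λ²/(μ(μ-λ)) = 43.56/(9.6 × 3.00) = 1.5125

Method 2 (Little's Law):
W = 1/(μ-λ) = 1/3.00 = 0.333333
Wq = W - 1/μ = 0.333333 - 0.104167 = 0.22917
Lq = λWq = 6.6 × 0.22917 = 1.5125 ✔ (matches Method 1)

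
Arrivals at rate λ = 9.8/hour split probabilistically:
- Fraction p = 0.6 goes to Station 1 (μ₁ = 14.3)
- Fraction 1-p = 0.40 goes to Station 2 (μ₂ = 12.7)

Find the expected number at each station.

Effective rates: λ₁ = 9.8×0.6 = 5.88, λ₂ = 9.8×0.40 = 3.92
Station 1: ρ₁ = 5.88/14.3 = 0.41119, L₁ = ρ₁/(1-ρ₁) = 0.41119/(1-0.41119) = 0.6983
Station 2: ρ₂ = 3.92/12.7 = 0.3087, L₂ = ρ₂/(1-ρ₂) = 0.3087/(1-0.3087) = 0.4465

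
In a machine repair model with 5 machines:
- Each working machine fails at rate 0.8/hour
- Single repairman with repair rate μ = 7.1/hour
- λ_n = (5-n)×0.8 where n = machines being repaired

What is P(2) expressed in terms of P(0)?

P(2)/P(0) = ∏_{i=0}^{2-1} λ_i/μ_{i+1}
= (5-0)×0.8/7.1 × (5-1)×0.8/7.1
= 0.2539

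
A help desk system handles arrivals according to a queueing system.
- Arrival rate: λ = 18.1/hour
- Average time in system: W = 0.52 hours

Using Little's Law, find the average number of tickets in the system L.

Little's Law: L = λW
L = 18.1 × 0.52 = 9.4120 tickets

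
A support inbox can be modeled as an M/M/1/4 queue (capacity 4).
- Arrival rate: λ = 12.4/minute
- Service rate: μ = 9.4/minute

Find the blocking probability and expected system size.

ρ = λ/μ = 12.4/9.4 = 1.31915
P₀ = (1-ρ)/(1-ρ^(K+1)) = (1-1.31915)/(1-1.31915^5) = -0.3192/-2.9946 = 0.1066
P_K = P₀×ρ^K = 0.10658 × 1.31915^4 = 0.10658 × 3.0281 = 0.3227
Blocking probability P_4 = 0.3227 (32.27%)
L = ρ[1 - (K+1)ρ^K + Kρ^(K+1)] / [(1-ρ)(1-ρ^(K+1))]
L = 1.31915 × (1 - 5×3.028145 + 4×3.994578) / ((1 - 1.31915) × (1 - 3.994578)) = 2.5364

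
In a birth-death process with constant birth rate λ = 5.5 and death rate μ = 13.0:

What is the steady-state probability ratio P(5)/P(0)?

For constant rates: P(n)/P(0) = (λ/μ)^n
P(5)/P(0) = (5.5/13.0)^5 = 0.423077^5 = 0.01355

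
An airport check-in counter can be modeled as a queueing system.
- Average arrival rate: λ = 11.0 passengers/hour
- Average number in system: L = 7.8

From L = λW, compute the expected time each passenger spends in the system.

Little's Law: L = λW, so W = L/λ
W = 7.8/11.0 = 0.7091 hours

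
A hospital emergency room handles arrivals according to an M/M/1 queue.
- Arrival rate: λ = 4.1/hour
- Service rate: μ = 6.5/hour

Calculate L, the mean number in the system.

ρ = λ/μ = 4.1/6.5 = 0.6308
For M/M/1: L = λ/(μ-λ)
L = 4.1/(6.5-4.1) = 4.1/2.40
L = 1.7083 patients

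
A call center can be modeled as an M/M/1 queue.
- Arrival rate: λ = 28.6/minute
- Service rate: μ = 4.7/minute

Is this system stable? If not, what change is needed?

Stability requires ρ = λ/(cμ) < 1
ρ = 28.6/(1 × 4.7) = 28.6/4.70 = 6.0851
Since 6.0851 ≥ 1, the system is UNSTABLE.
Queue grows without bound. Need μ > λ = 28.6.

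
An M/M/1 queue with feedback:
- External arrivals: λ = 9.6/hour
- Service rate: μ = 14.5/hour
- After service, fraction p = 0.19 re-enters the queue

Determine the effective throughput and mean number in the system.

Effective arrival rate: λ_eff = λ/(1-p) = 9.6/(1-0.19) = 9.6/0.81 = 11.85185
ρ = λ_eff/μ = 11.85185/14.5 = 0.817369
L = ρ/(1-ρ) = 0.817369/(1-0.817369) = 4.4755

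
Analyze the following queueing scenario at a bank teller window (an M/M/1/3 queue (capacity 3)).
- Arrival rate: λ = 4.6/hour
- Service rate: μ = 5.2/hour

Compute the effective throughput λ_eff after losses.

ρ = λ/μ = 4.6/5.2 = 0.8846
P₀ = (1-ρ)/(1-ρ^(K+1)) = (1-0.8846)/(1-0.8846^4) = 0.1154/0.3877 = 0.2977
P_K = P₀×ρ^K = 0.2977 × 0.8846^3 = 0.2977 × 0.6922 = 0.2061
λ_eff = λ(1-P_K) = 4.6 × (1 - 0.20606) = 4.6 × 0.79394 = 3.6521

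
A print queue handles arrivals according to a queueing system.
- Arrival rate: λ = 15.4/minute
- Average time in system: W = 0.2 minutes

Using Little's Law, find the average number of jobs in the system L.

Little's Law: L = λW
L = 15.4 × 0.2 = 3.0800 jobs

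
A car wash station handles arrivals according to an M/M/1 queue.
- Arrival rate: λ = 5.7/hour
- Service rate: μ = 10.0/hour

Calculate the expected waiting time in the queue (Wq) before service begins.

First, compute utilization: ρ = λ/μ = 5.7/10.0 = 0.5700
For M/M/1: Wq = λ/(μ(μ-λ))
Wq = 5.7/(10.0 × (10.0-5.7))
Wq = 5.7/(10.0 × 4.30)
Wq = 0.1326 hours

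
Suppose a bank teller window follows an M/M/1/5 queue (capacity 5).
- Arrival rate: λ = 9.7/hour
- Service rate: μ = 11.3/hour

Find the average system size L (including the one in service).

ρ = λ/μ = 9.7/11.3 = 0.85841
P₀ = (1-ρ)/(1-ρ^(K+1)) = (1-0.85841)/(1-0.85841^6) = 0.1416/0.5999 = 0.2360
P_K = P₀×ρ^K = 0.2360 × 0.85841^5 = 0.2360 × 0.4661 = 0.1100
L = ρ[1 - (K+1)ρ^K + Kρ^(K+1)] / [(1-ρ)(1-ρ^(K+1))]
L = 0.85841 × (1 - 6×0.466094 + 5×0.400100) / ((1 - 0.85841) × (1 - 0.400100)) = 2.0610 transactions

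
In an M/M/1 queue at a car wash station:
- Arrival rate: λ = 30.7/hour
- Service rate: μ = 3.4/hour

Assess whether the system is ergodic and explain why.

Stability requires ρ = λ/(cμ) < 1
ρ = 30.7/(1 × 3.4) = 30.7/3.40 = 9.0294
Since 9.0294 ≥ 1, the system is UNSTABLE.
Queue grows without bound. Need μ > λ = 30.7.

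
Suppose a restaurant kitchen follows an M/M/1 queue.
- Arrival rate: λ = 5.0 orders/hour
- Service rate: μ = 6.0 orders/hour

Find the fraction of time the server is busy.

Server utilization: ρ = λ/μ
ρ = 5.0/6.0 = 0.8333
The server is busy 83.33% of the time.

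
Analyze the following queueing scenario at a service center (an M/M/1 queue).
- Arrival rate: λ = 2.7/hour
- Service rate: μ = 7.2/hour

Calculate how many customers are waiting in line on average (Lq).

ρ = λ/μ = 2.7/7.2 = 0.3750
For M/M/1: Lq = λ²/(μ(μ-λ))
Lq = 7.29/(7.2 × 4.50)
Lq = 0.2250 customers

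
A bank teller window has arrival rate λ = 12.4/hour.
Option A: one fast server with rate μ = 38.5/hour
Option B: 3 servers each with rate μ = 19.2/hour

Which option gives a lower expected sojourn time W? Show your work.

Option A: single server μ = 38.5 (M/M/1)
  ρ_A = 12.4/38.5 = 0.3221
  W_A = 1/(μ-λ) = 1/(38.5-12.4) = 1/26.10 = 0.03831

Option B: 3 servers μ = 19.2 (M/M/3)
  ρ_B = λ/(cμ) = 12.4/(3×19.2) = 0.2153
  Offered load a = λ/μ = cρ = 12.4/19.2 = 0.6458
  P₀ = [ Σₙ₌₀^2 aⁿ/n! + a^3/(3!(1-ρ)) ]⁻¹
  Σ = a^0/0! + a^1/1! + a^2/2! = 1.0000 + 0.6458 + 0.2086 = 1.8544
  a^3/(3!(1-ρ)) = 0.26938/(6 × 0.78472) = 0.05721
  P₀ = 1/(1.8544 + 0.05721) = 0.5231
  Lq = P₀·a^3·ρ / (3!(1-ρ)²) = 0.52312 × 0.26938 × 0.21528 / (6 × 0.61579) = 0.008211
  Wq_B = Lq/λ = 0.0082107/12.4 = 0.00066215
  W_B = Wq_B + 1/μ = 0.00066215 + 0.052083 = 0.05275

Since W_A = 0.03831 < W_B = 0.05275, Option A (single fast server) has the shorter time in system.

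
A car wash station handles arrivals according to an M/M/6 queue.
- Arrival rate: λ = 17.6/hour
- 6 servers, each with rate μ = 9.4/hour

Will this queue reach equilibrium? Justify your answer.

Stability requires ρ = λ/(cμ) < 1
ρ = 17.6/(6 × 9.4) = 17.6/56.40 = 0.3121
Since 0.3121 < 1, the system is STABLE.
The servers are busy 31.21% of the time.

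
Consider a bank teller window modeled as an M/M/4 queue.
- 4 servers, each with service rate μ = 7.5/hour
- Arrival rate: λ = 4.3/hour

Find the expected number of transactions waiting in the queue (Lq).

Traffic intensity: ρ = λ/(cμ) = 4.3/(4×7.5) = 0.1433
Since ρ = 0.1433 < 1, system is stable.
Offered load a = λ/μ = cρ = 4.3/7.5 = 0.5733
P₀ = [ Σₙ₌₀^3 aⁿ/n! + a^4/(4!(1-ρ)) ]⁻¹
Σ = a^0/0! + a^1/1! + a^2/2! + a^3/3! = 1.0000 + 0.5733 + 0.1644 + 0.03141 = 1.7691
a^4/(4!(1-ρ)) = 0.10805/(24 × 0.85667) = 0.005255
P₀ = 1/(1.7691 + 0.005255) = 0.5636
Lq = P₀·a^4·ρ / (4!(1-ρ)²) = 0.56359 × 0.10805 × 0.14333 / (24 × 0.73388) = 0.0004956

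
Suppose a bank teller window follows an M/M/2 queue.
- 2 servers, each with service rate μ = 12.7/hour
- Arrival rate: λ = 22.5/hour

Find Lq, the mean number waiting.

Traffic intensity: ρ = λ/(cμ) = 22.5/(2×12.7) = 0.8858
Since ρ = 0.8858 < 1, system is stable.
Offered load a = λ/μ = cρ = 22.5/12.7 = 1.7717
P₀ = [ Σₙ₌₀^1 aⁿ/n! + a^2/(2!(1-ρ)) ]⁻¹
Σ = a^0/0! + a^1/1! = 1.0000 + 1.7717 = 2.7717
a^2/(2!(1-ρ)) = 3.13876/(2 × 0.114173) = 13.7456
P₀ = 1/(2.7717 + 13.7456) = 0.06054
Lq = P₀·a^2·ρ / (2!(1-ρ)²) = 0.0605428 × 3.13876 × 0.885827 / (2 × 0.0130355) = 6.4567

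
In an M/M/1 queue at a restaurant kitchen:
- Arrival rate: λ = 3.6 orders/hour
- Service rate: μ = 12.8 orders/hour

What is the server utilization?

Server utilization: ρ = λ/μ
ρ = 3.6/12.8 = 0.2812
The server is busy 28.12% of the time.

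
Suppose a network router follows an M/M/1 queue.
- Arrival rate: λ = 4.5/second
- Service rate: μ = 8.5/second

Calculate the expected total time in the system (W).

First, compute utilization: ρ = λ/μ = 4.5/8.5 = 0.5294
For M/M/1: W = 1/(μ-λ)
W = 1/(8.5-4.5) = 1/4.00
W = 0.2500 seconds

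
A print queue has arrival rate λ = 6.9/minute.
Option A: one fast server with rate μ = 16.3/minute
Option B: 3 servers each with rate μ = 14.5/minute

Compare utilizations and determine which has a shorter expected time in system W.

Option A: single server μ = 16.3 (M/M/1)
  ρ_A = 6.9/16.3 = 0.4233
  W_A = 1/(μ-λ) = 1/(16.3-6.9) = 1/9.40 = 0.1064

Option B: 3 servers μ = 14.5 (M/M/3)
  ρ_B = λ/(cμ) = 6.9/(3×14.5) = 0.1586
  Offered load a = λ/μ = cρ = 6.9/14.5 = 0.4759
  P₀ = [ Σₙ₌₀^2 aⁿ/n! + a^3/(3!(1-ρ)) ]⁻¹
  Σ = a^0/0! + a^1/1! + a^2/2! = 1.0000 + 0.4759 + 0.1132 = 1.5891
  a^3/(3!(1-ρ)) = 0.1078/(6 × 0.8414) = 0.02135
  P₀ = 1/(1.58908 + 0.0213452) = 0.6210
  Lq = P₀·a^3·ρ / (3!(1-ρ)²) = 0.62095 × 0.10776 × 0.15862 / (6 × 0.70792) = 0.002499
  Wq_B = Lq/λ = 0.0024988/6.9 = 0.0003621
  W_B = Wq_B + 1/μ = 0.0003621 + 0.06897 = 0.06933

Since W_B = 0.06933 < W_A = 0.1064, Option B (multiple servers) has the shorter time in system.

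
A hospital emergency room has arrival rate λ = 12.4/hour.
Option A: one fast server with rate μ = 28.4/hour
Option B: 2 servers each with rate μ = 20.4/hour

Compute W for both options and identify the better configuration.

Option A: single server μ = 28.4 (M/M/1)
  ρ_A = 12.4/28.4 = 0.4366
  W_A = 1/(μ-λ) = 1/(28.4-12.4) = 1/16.00 = 0.06250

Option B: 2 servers μ = 20.4 (M/M/2)
  ρ_B = λ/(cμ) = 12.4/(2×20.4) = 0.3039
  Offered load a = λ/μ = cρ = 12.4/20.4 = 0.6078
  P₀ = [ Σₙ₌₀^1 aⁿ/n! + a^2/(2!(1-ρ)) ]⁻¹
  Σ = a^0/0! + a^1/1! = 1.0000 + 0.6078 = 1.6078
  a^2/(2!(1-ρ)) = 0.3695/(2 × 0.6961) = 0.2654
  P₀ = 1/(1.6078 + 0.2654) = 0.5338
  Lq = P₀·a^2·ρ / (2!(1-ρ)²) = 0.5338 × 0.3695 × 0.3039 / (2 × 0.4845) = 0.06186
  Wq_B = Lq/λ = 0.06186/12.4 = 0.004989
  W_B = Wq_B + 1/μ = 0.004989 + 0.04902 = 0.05401

Since W_B = 0.05401 < W_A = 0.06250, Option B (multiple servers) has the shorter time in system.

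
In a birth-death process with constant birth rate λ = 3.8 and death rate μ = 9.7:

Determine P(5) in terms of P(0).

For constant rates: P(n)/P(0) = (λ/μ)^n
P(5)/P(0) = (3.8/9.7)^5 = 0.39175^5 = 0.009227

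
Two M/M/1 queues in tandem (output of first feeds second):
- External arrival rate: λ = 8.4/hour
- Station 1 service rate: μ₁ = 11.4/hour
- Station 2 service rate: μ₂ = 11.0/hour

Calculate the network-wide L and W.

By Jackson's theorem, each station behaves as independent M/M/1.
Station 1: ρ₁ = 8.4/11.4 = 0.7368, L₁ = ρ₁/(1-ρ₁) = λ/(μ₁-λ) = 8.4/3.00 = 2.80000
Station 2: ρ₂ = 8.4/11.0 = 0.7636, L₂ = ρ₂/(1-ρ₂) = λ/(μ₂-λ) = 8.4/2.60 = 3.23077
Total: L = L₁ + L₂ = 2.80000 + 3.23077 = 6.03077
W = L/λ = 6.03077/8.4 = 0.7179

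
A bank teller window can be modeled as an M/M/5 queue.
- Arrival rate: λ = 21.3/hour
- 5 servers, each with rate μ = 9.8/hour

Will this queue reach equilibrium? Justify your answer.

Stability requires ρ = λ/(cμ) < 1
ρ = 21.3/(5 × 9.8) = 21.3/49.00 = 0.4347
Since 0.4347 < 1, the system is STABLE.
The servers are busy 43.47% of the time.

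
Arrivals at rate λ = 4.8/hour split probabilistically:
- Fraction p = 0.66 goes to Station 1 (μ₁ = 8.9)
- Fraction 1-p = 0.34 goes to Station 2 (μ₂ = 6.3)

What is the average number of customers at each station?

Effective rates: λ₁ = 4.8×0.66 = 3.168, λ₂ = 4.8×0.34 = 1.632
Station 1: ρ₁ = 3.168/8.9 = 0.35596, L₁ = ρ₁/(1-ρ₁) = 0.35596/(1-0.35596) = 0.5527
Station 2: ρ₂ = 1.632/6.3 = 0.25905, L₂ = ρ₂/(1-ρ₂) = 0.25905/(1-0.25905) = 0.3496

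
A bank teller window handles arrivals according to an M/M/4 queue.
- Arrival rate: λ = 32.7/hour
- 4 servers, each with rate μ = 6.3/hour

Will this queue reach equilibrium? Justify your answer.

Stability requires ρ = λ/(cμ) < 1
ρ = 32.7/(4 × 6.3) = 32.7/25.20 = 1.2976
Since 1.2976 ≥ 1, the system is UNSTABLE.
Need c > λ/μ = 32.7/6.3 = 5.19.
Minimum servers needed: c = 6.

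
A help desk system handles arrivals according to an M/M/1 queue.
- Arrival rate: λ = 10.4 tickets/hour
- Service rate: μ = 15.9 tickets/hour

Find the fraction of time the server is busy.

Server utilization: ρ = λ/μ
ρ = 10.4/15.9 = 0.6541
The server is busy 65.41% of the time.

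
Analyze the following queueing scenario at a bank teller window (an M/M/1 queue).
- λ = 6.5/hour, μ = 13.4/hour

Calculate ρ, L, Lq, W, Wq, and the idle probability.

Step 1: ρ = λ/μ = 6.5/13.4 = 0.4851
Step 2: L = λ/(μ-λ) = 6.5/6.90 = 0.9420
Step 3: Lq = λ²/(μ(μ-λ)) = 42.25/(13.4×6.90) = 0.4570
Step 4: W = 1/(μ-λ) = 1/6.90 = 0.14493
Step 5: Wq = λ/(μ(μ-λ)) = 6.5/(13.4×6.90) = 0.07030
Step 6: P(0) = 1-ρ = 0.5149
Verify: L = λW = 6.5×0.14493 = 0.9420 ✔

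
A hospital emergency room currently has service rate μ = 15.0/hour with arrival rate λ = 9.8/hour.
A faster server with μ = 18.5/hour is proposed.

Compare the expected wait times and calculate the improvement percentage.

System 1: ρ₁ = 9.8/15.0 = 0.6533, W₁ = 1/(15.0-9.8) = 0.19231
System 2: ρ₂ = 9.8/18.5 = 0.5297, W₂ = 1/(18.5-9.8) = 0.11494
Improvement: (W₁-W₂)/W₁ = (0.19231-0.11494)/0.19231 = 40.23%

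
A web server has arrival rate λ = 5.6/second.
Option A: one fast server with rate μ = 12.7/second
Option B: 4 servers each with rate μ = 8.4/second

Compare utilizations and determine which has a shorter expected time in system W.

Option A: single server μ = 12.7 (M/M/1)
  ρ_A = 5.6/12.7 = 0.4409
  W_A = 1/(μ-λ) = 1/(12.7-5.6) = 1/7.10 = 0.1408

Option B: 4 servers μ = 8.4 (M/M/4)
  ρ_B = λ/(cμ) = 5.6/(4×8.4) = 0.1667
  Offered load a = λ/μ = cρ = 5.6/8.4 = 0.6667
  P₀ = [ Σₙ₌₀^3 aⁿ/n! + a^4/(4!(1-ρ)) ]⁻¹
  Σ = a^0/0! + a^1/1! + a^2/2! + a^3/3! = 1.0000 + 0.6667 + 0.2222 + 0.04938 = 1.9383
  a^4/(4!(1-ρ)) = 0.19753/(24 × 0.83333) = 0.009877
  P₀ = 1/(1.9383 + 0.009877) = 0.5133
  Lq = P₀·a^4·ρ / (4!(1-ρ)²) = 0.5133 × 0.1975 × 0.1667 / (24 × 0.6944) = 0.001014
  Wq_B = Lq/λ = 0.001014/5.6 = 0.0001811
  W_B = Wq_B + 1/μ = 0.0001811 + 0.1190 = 0.1192

Since W_B = 0.1192 < W_A = 0.1408, Option B (multiple servers) has the shorter time in system.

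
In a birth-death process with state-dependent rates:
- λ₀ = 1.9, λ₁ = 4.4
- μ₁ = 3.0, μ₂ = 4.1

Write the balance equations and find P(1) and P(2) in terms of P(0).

Balance equations:
State 0: λ₀P₀ = μ₁P₁ → P₁ = (λ₀/μ₁)P₀ = (1.9/3.0)P₀ = 0.6333P₀
State 1: P₂ = (λ₀λ₁)/(μ₁μ₂)P₀ = (1.9×4.4)/(3.0×4.1)P₀ = 0.6797P₀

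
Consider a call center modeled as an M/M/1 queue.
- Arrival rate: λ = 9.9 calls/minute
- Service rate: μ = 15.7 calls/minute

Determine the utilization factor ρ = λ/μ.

Server utilization: ρ = λ/μ
ρ = 9.9/15.7 = 0.6306
The server is busy 63.06% of the time.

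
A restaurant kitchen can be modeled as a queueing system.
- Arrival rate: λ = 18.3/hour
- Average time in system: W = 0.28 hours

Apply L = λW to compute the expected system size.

Little's Law: L = λW
L = 18.3 × 0.28 = 5.1240 orders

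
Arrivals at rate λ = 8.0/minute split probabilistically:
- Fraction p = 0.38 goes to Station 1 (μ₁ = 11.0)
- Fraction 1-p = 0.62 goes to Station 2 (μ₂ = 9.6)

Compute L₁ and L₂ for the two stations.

Effective rates: λ₁ = 8.0×0.38 = 3.04, λ₂ = 8.0×0.62 = 4.96
Station 1: ρ₁ = 3.04/11.0 = 0.27636, L₁ = ρ₁/(1-ρ₁) = 0.27636/(1-0.27636) = 0.3819
Station 2: ρ₂ = 4.96/9.6 = 0.51667, L₂ = ρ₂/(1-ρ₂) = 0.51667/(1-0.51667) = 1.0690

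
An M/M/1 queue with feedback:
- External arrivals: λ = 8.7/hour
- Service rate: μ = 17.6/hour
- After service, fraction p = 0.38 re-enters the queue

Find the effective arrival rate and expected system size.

Effective arrival rate: λ_eff = λ/(1-p) = 8.7/(1-0.38) = 8.7/0.62 = 14.032258
ρ = λ_eff/μ = 14.032258/17.6 = 0.797287
L = ρ/(1-ρ) = 0.797287/(1-0.797287) = 3.9331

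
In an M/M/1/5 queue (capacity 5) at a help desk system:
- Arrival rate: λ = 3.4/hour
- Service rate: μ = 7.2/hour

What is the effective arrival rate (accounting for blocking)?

ρ = λ/μ = 3.4/7.2 = 0.47222
P₀ = (1-ρ)/(1-ρ^(K+1)) = (1-0.47222)/(1-0.47222^6) = 0.5278/0.9889 = 0.5337
P_K = P₀×ρ^K = 0.5337 × 0.47222^5 = 0.5337 × 0.02348 = 0.01253
λ_eff = λ(1-P_K) = 3.4 × (1 - 0.01253) = 3.4 × 0.98747 = 3.3574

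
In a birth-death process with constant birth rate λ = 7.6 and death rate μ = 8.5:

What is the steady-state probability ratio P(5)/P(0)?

For constant rates: P(n)/P(0) = (λ/μ)^n
P(5)/P(0) = (7.6/8.5)^5 = 0.8941^5 = 0.5714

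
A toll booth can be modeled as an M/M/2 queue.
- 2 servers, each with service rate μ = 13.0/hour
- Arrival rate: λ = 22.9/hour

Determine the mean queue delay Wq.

Traffic intensity: ρ = λ/(cμ) = 22.9/(2×13.0) = 0.8808
Since ρ = 0.8808 < 1, system is stable.
Offered load a = λ/μ = cρ = 22.9/13.0 = 1.7615
P₀ = [ Σₙ₌₀^1 aⁿ/n! + a^2/(2!(1-ρ)) ]⁻¹
Σ = a^0/0! + a^1/1! = 1.0000 + 1.7615 = 2.7615
a^2/(2!(1-ρ)) = 3.1030/(2 × 0.11923) = 13.0127
P₀ = 1/(2.7615 + 13.0127) = 0.06339
Lq = P₀·a^2·ρ / (2!(1-ρ)²) = 0.063395 × 3.1030 × 0.88077 / (2 × 0.014216) = 6.0939
Wq = Lq/λ = 6.0939/22.9 = 0.2661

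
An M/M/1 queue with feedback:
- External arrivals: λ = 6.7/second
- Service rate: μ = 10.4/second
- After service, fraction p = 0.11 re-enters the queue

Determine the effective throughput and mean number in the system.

Effective arrival rate: λ_eff = λ/(1-p) = 6.7/(1-0.11) = 6.7/0.89 = 7.52809
ρ = λ_eff/μ = 7.52809/10.4 = 0.723855
L = ρ/(1-ρ) = 0.723855/(1-0.723855) = 2.6213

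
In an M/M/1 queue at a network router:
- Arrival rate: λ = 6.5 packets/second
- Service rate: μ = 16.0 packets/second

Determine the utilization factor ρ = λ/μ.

Server utilization: ρ = λ/μ
ρ = 6.5/16.0 = 0.4062
The server is busy 40.62% of the time.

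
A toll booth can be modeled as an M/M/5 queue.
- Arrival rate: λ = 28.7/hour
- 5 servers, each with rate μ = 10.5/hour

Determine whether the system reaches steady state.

Stability requires ρ = λ/(cμ) < 1
ρ = 28.7/(5 × 10.5) = 28.7/52.50 = 0.5467
Since 0.5467 < 1, the system is STABLE.
The servers are busy 54.67% of the time.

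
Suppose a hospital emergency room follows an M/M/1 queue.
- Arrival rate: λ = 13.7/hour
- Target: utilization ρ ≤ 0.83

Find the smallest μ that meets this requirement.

ρ = λ/μ, so μ = λ/ρ
μ ≥ 13.7/0.83 = 16.5060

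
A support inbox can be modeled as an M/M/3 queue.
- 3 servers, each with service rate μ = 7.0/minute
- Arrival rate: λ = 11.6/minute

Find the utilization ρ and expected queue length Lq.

Traffic intensity: ρ = λ/(cμ) = 11.6/(3×7.0) = 0.5524
Since ρ = 0.5524 < 1, system is stable.
Offered load a = λ/μ = cρ = 11.6/7.0 = 1.6571
P₀ = [ Σₙ₌₀^2 aⁿ/n! + a^3/(3!(1-ρ)) ]⁻¹
Σ = a^0/0! + a^1/1! + a^2/2! = 1.0000 + 1.6571 + 1.3731 = 4.0302
a^3/(3!(1-ρ)) = 4.5507/(6 × 0.44762) = 1.6944
P₀ = 1/(4.0302 + 1.6944) = 0.1747
Lq = P₀·a^3·ρ / (3!(1-ρ)²) = 0.17468 × 4.5507 × 0.55238 / (6 × 0.20036) = 0.3653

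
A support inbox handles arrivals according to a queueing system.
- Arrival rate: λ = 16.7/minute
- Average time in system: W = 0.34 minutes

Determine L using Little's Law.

Little's Law: L = λW
L = 16.7 × 0.34 = 5.6780 emails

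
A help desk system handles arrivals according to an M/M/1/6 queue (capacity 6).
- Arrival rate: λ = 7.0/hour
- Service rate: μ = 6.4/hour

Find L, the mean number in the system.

ρ = λ/μ = 7.0/6.4 = 1.09375
P₀ = (1-ρ)/(1-ρ^(K+1)) = (1-1.09375)/(1-1.09375^7) = -0.09375/-0.8725 = 0.1074
P_K = P₀×ρ^K = 0.10745 × 1.09375^6 = 0.10745 × 1.7120 = 0.1840
L = ρ[1 - (K+1)ρ^K + Kρ^(K+1)] / [(1-ρ)(1-ρ^(K+1))]
L = 1.09375 × (1 - 7×1.712018 + 6×1.872520) / ((1 - 1.09375) × (1 - 1.872520)) = 3.3561 tickets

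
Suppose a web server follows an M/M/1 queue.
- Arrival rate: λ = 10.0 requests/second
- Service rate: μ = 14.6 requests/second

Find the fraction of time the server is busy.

Server utilization: ρ = λ/μ
ρ = 10.0/14.6 = 0.6849
The server is busy 68.49% of the time.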